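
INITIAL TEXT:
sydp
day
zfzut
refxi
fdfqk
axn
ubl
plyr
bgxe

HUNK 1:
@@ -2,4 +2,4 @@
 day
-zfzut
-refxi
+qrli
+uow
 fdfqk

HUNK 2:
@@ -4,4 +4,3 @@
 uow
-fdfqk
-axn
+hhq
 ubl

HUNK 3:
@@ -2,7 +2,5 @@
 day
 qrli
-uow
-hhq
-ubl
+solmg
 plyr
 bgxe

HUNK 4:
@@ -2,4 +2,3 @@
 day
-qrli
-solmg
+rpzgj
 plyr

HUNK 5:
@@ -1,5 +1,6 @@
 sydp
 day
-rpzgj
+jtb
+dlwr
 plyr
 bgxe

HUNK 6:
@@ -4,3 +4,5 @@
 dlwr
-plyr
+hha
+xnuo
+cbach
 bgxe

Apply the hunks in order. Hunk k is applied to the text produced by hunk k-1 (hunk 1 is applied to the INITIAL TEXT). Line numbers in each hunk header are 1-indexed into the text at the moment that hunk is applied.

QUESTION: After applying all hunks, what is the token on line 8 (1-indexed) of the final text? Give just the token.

Hunk 1: at line 2 remove [zfzut,refxi] add [qrli,uow] -> 9 lines: sydp day qrli uow fdfqk axn ubl plyr bgxe
Hunk 2: at line 4 remove [fdfqk,axn] add [hhq] -> 8 lines: sydp day qrli uow hhq ubl plyr bgxe
Hunk 3: at line 2 remove [uow,hhq,ubl] add [solmg] -> 6 lines: sydp day qrli solmg plyr bgxe
Hunk 4: at line 2 remove [qrli,solmg] add [rpzgj] -> 5 lines: sydp day rpzgj plyr bgxe
Hunk 5: at line 1 remove [rpzgj] add [jtb,dlwr] -> 6 lines: sydp day jtb dlwr plyr bgxe
Hunk 6: at line 4 remove [plyr] add [hha,xnuo,cbach] -> 8 lines: sydp day jtb dlwr hha xnuo cbach bgxe
Final line 8: bgxe

Answer: bgxe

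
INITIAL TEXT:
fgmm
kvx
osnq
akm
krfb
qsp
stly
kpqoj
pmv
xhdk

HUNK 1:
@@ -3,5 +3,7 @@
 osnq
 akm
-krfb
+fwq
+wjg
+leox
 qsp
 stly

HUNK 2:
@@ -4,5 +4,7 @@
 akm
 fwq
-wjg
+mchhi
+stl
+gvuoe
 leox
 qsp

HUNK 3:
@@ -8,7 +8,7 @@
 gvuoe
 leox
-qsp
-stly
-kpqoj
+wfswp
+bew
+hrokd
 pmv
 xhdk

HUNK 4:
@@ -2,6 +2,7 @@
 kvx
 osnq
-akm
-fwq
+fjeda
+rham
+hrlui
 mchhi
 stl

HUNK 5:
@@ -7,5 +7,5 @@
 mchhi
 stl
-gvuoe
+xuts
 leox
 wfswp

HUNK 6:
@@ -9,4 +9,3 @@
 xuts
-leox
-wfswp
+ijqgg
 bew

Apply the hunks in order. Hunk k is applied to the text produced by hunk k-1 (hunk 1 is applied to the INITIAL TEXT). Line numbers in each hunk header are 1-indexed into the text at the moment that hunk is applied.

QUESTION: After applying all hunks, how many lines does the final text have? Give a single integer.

Hunk 1: at line 3 remove [krfb] add [fwq,wjg,leox] -> 12 lines: fgmm kvx osnq akm fwq wjg leox qsp stly kpqoj pmv xhdk
Hunk 2: at line 4 remove [wjg] add [mchhi,stl,gvuoe] -> 14 lines: fgmm kvx osnq akm fwq mchhi stl gvuoe leox qsp stly kpqoj pmv xhdk
Hunk 3: at line 8 remove [qsp,stly,kpqoj] add [wfswp,bew,hrokd] -> 14 lines: fgmm kvx osnq akm fwq mchhi stl gvuoe leox wfswp bew hrokd pmv xhdk
Hunk 4: at line 2 remove [akm,fwq] add [fjeda,rham,hrlui] -> 15 lines: fgmm kvx osnq fjeda rham hrlui mchhi stl gvuoe leox wfswp bew hrokd pmv xhdk
Hunk 5: at line 7 remove [gvuoe] add [xuts] -> 15 lines: fgmm kvx osnq fjeda rham hrlui mchhi stl xuts leox wfswp bew hrokd pmv xhdk
Hunk 6: at line 9 remove [leox,wfswp] add [ijqgg] -> 14 lines: fgmm kvx osnq fjeda rham hrlui mchhi stl xuts ijqgg bew hrokd pmv xhdk
Final line count: 14

Answer: 14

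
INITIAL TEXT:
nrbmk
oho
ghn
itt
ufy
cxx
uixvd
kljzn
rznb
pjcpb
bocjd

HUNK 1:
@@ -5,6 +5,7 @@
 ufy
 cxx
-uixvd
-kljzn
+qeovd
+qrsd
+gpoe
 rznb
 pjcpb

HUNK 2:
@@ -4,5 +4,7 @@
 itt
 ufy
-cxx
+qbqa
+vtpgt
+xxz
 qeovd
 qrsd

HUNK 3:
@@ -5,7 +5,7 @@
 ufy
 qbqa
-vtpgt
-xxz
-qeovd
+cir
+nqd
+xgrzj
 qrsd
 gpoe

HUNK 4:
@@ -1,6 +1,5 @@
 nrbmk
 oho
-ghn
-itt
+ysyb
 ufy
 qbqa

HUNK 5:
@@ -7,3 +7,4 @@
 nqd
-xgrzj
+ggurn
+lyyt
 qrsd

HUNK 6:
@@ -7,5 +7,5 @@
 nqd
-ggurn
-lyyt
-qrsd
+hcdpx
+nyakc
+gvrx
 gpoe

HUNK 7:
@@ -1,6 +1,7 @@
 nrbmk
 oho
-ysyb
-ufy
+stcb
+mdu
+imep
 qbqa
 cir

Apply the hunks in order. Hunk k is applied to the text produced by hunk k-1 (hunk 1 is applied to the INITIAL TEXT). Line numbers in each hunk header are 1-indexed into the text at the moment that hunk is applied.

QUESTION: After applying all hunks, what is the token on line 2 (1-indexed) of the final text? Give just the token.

Hunk 1: at line 5 remove [uixvd,kljzn] add [qeovd,qrsd,gpoe] -> 12 lines: nrbmk oho ghn itt ufy cxx qeovd qrsd gpoe rznb pjcpb bocjd
Hunk 2: at line 4 remove [cxx] add [qbqa,vtpgt,xxz] -> 14 lines: nrbmk oho ghn itt ufy qbqa vtpgt xxz qeovd qrsd gpoe rznb pjcpb bocjd
Hunk 3: at line 5 remove [vtpgt,xxz,qeovd] add [cir,nqd,xgrzj] -> 14 lines: nrbmk oho ghn itt ufy qbqa cir nqd xgrzj qrsd gpoe rznb pjcpb bocjd
Hunk 4: at line 1 remove [ghn,itt] add [ysyb] -> 13 lines: nrbmk oho ysyb ufy qbqa cir nqd xgrzj qrsd gpoe rznb pjcpb bocjd
Hunk 5: at line 7 remove [xgrzj] add [ggurn,lyyt] -> 14 lines: nrbmk oho ysyb ufy qbqa cir nqd ggurn lyyt qrsd gpoe rznb pjcpb bocjd
Hunk 6: at line 7 remove [ggurn,lyyt,qrsd] add [hcdpx,nyakc,gvrx] -> 14 lines: nrbmk oho ysyb ufy qbqa cir nqd hcdpx nyakc gvrx gpoe rznb pjcpb bocjd
Hunk 7: at line 1 remove [ysyb,ufy] add [stcb,mdu,imep] -> 15 lines: nrbmk oho stcb mdu imep qbqa cir nqd hcdpx nyakc gvrx gpoe rznb pjcpb bocjd
Final line 2: oho

Answer: oho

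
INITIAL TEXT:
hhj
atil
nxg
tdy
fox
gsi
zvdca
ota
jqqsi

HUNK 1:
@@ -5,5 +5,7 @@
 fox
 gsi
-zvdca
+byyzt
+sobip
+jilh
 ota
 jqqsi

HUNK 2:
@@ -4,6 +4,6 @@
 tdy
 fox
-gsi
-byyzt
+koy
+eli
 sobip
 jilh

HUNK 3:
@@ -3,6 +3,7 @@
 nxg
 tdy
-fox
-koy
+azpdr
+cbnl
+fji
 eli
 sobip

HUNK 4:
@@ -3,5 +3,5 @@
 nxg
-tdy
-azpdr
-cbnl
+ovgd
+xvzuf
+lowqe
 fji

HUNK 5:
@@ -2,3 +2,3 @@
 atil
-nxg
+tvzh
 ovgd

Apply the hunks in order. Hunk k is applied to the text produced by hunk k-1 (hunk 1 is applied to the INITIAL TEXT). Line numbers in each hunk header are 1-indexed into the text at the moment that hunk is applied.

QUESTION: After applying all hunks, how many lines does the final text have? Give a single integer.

Answer: 12

Derivation:
Hunk 1: at line 5 remove [zvdca] add [byyzt,sobip,jilh] -> 11 lines: hhj atil nxg tdy fox gsi byyzt sobip jilh ota jqqsi
Hunk 2: at line 4 remove [gsi,byyzt] add [koy,eli] -> 11 lines: hhj atil nxg tdy fox koy eli sobip jilh ota jqqsi
Hunk 3: at line 3 remove [fox,koy] add [azpdr,cbnl,fji] -> 12 lines: hhj atil nxg tdy azpdr cbnl fji eli sobip jilh ota jqqsi
Hunk 4: at line 3 remove [tdy,azpdr,cbnl] add [ovgd,xvzuf,lowqe] -> 12 lines: hhj atil nxg ovgd xvzuf lowqe fji eli sobip jilh ota jqqsi
Hunk 5: at line 2 remove [nxg] add [tvzh] -> 12 lines: hhj atil tvzh ovgd xvzuf lowqe fji eli sobip jilh ota jqqsi
Final line count: 12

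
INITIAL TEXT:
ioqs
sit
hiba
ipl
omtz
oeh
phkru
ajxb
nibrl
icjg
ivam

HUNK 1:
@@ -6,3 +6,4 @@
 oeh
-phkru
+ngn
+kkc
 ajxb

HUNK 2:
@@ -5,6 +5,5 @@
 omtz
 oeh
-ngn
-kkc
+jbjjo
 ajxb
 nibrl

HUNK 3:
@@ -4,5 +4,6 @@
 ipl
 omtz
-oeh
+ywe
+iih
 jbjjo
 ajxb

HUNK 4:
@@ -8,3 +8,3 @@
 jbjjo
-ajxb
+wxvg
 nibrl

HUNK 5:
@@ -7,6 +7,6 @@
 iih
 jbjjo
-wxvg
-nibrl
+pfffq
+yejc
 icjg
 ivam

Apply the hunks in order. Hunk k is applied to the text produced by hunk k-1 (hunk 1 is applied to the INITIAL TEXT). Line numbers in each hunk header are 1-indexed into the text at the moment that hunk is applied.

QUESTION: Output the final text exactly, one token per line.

Answer: ioqs
sit
hiba
ipl
omtz
ywe
iih
jbjjo
pfffq
yejc
icjg
ivam

Derivation:
Hunk 1: at line 6 remove [phkru] add [ngn,kkc] -> 12 lines: ioqs sit hiba ipl omtz oeh ngn kkc ajxb nibrl icjg ivam
Hunk 2: at line 5 remove [ngn,kkc] add [jbjjo] -> 11 lines: ioqs sit hiba ipl omtz oeh jbjjo ajxb nibrl icjg ivam
Hunk 3: at line 4 remove [oeh] add [ywe,iih] -> 12 lines: ioqs sit hiba ipl omtz ywe iih jbjjo ajxb nibrl icjg ivam
Hunk 4: at line 8 remove [ajxb] add [wxvg] -> 12 lines: ioqs sit hiba ipl omtz ywe iih jbjjo wxvg nibrl icjg ivam
Hunk 5: at line 7 remove [wxvg,nibrl] add [pfffq,yejc] -> 12 lines: ioqs sit hiba ipl omtz ywe iih jbjjo pfffq yejc icjg ivam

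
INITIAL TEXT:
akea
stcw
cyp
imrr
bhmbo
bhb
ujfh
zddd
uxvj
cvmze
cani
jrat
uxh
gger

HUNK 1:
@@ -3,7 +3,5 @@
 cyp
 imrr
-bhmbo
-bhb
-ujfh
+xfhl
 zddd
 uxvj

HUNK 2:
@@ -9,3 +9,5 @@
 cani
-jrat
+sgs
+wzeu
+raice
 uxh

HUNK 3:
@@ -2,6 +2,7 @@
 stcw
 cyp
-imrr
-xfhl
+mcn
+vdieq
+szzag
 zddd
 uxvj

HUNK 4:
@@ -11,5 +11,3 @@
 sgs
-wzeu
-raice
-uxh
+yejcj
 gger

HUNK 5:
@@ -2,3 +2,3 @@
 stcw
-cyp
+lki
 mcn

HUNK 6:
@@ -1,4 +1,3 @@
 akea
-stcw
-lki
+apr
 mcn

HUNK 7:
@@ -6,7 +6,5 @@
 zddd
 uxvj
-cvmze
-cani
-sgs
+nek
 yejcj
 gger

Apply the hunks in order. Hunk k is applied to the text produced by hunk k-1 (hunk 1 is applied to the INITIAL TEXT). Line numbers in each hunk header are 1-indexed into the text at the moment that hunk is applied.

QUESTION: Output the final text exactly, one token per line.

Hunk 1: at line 3 remove [bhmbo,bhb,ujfh] add [xfhl] -> 12 lines: akea stcw cyp imrr xfhl zddd uxvj cvmze cani jrat uxh gger
Hunk 2: at line 9 remove [jrat] add [sgs,wzeu,raice] -> 14 lines: akea stcw cyp imrr xfhl zddd uxvj cvmze cani sgs wzeu raice uxh gger
Hunk 3: at line 2 remove [imrr,xfhl] add [mcn,vdieq,szzag] -> 15 lines: akea stcw cyp mcn vdieq szzag zddd uxvj cvmze cani sgs wzeu raice uxh gger
Hunk 4: at line 11 remove [wzeu,raice,uxh] add [yejcj] -> 13 lines: akea stcw cyp mcn vdieq szzag zddd uxvj cvmze cani sgs yejcj gger
Hunk 5: at line 2 remove [cyp] add [lki] -> 13 lines: akea stcw lki mcn vdieq szzag zddd uxvj cvmze cani sgs yejcj gger
Hunk 6: at line 1 remove [stcw,lki] add [apr] -> 12 lines: akea apr mcn vdieq szzag zddd uxvj cvmze cani sgs yejcj gger
Hunk 7: at line 6 remove [cvmze,cani,sgs] add [nek] -> 10 lines: akea apr mcn vdieq szzag zddd uxvj nek yejcj gger

Answer: akea
apr
mcn
vdieq
szzag
zddd
uxvj
nek
yejcj
gger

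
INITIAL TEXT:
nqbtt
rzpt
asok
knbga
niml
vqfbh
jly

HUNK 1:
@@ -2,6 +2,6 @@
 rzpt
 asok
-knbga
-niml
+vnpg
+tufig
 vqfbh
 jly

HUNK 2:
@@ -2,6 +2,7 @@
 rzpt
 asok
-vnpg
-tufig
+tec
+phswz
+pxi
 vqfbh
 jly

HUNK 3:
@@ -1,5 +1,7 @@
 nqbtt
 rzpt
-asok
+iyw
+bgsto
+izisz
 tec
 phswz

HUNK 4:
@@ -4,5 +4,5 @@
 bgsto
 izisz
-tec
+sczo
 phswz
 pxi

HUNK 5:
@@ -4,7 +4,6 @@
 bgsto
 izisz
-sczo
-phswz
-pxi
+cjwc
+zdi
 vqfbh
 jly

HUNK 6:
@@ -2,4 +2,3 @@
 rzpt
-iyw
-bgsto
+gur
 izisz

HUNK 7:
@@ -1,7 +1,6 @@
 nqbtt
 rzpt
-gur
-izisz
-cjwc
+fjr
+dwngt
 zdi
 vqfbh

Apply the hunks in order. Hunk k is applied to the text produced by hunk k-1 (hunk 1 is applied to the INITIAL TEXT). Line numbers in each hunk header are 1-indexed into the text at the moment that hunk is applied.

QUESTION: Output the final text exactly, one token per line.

Answer: nqbtt
rzpt
fjr
dwngt
zdi
vqfbh
jly

Derivation:
Hunk 1: at line 2 remove [knbga,niml] add [vnpg,tufig] -> 7 lines: nqbtt rzpt asok vnpg tufig vqfbh jly
Hunk 2: at line 2 remove [vnpg,tufig] add [tec,phswz,pxi] -> 8 lines: nqbtt rzpt asok tec phswz pxi vqfbh jly
Hunk 3: at line 1 remove [asok] add [iyw,bgsto,izisz] -> 10 lines: nqbtt rzpt iyw bgsto izisz tec phswz pxi vqfbh jly
Hunk 4: at line 4 remove [tec] add [sczo] -> 10 lines: nqbtt rzpt iyw bgsto izisz sczo phswz pxi vqfbh jly
Hunk 5: at line 4 remove [sczo,phswz,pxi] add [cjwc,zdi] -> 9 lines: nqbtt rzpt iyw bgsto izisz cjwc zdi vqfbh jly
Hunk 6: at line 2 remove [iyw,bgsto] add [gur] -> 8 lines: nqbtt rzpt gur izisz cjwc zdi vqfbh jly
Hunk 7: at line 1 remove [gur,izisz,cjwc] add [fjr,dwngt] -> 7 lines: nqbtt rzpt fjr dwngt zdi vqfbh jly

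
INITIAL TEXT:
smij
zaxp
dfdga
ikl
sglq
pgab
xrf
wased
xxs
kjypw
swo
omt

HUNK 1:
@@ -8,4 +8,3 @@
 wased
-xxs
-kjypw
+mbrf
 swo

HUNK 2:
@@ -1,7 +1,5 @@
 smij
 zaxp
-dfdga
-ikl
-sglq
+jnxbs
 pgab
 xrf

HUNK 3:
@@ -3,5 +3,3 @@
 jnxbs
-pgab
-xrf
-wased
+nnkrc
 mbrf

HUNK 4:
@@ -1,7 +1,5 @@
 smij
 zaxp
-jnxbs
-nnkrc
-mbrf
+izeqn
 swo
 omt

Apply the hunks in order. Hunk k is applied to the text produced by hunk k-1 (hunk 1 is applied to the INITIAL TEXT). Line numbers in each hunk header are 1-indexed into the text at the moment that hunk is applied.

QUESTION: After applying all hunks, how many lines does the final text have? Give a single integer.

Answer: 5

Derivation:
Hunk 1: at line 8 remove [xxs,kjypw] add [mbrf] -> 11 lines: smij zaxp dfdga ikl sglq pgab xrf wased mbrf swo omt
Hunk 2: at line 1 remove [dfdga,ikl,sglq] add [jnxbs] -> 9 lines: smij zaxp jnxbs pgab xrf wased mbrf swo omt
Hunk 3: at line 3 remove [pgab,xrf,wased] add [nnkrc] -> 7 lines: smij zaxp jnxbs nnkrc mbrf swo omt
Hunk 4: at line 1 remove [jnxbs,nnkrc,mbrf] add [izeqn] -> 5 lines: smij zaxp izeqn swo omt
Final line count: 5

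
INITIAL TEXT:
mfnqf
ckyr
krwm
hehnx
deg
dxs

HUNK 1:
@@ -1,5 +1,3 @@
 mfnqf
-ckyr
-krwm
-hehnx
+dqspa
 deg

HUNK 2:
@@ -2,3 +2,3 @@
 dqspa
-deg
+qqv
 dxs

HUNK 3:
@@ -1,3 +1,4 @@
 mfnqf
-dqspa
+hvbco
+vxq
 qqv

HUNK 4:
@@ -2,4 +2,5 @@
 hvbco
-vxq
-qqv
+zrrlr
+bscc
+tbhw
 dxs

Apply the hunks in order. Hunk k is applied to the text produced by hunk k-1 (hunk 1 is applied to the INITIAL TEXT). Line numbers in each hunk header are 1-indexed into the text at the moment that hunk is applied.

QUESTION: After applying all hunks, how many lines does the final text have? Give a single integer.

Answer: 6

Derivation:
Hunk 1: at line 1 remove [ckyr,krwm,hehnx] add [dqspa] -> 4 lines: mfnqf dqspa deg dxs
Hunk 2: at line 2 remove [deg] add [qqv] -> 4 lines: mfnqf dqspa qqv dxs
Hunk 3: at line 1 remove [dqspa] add [hvbco,vxq] -> 5 lines: mfnqf hvbco vxq qqv dxs
Hunk 4: at line 2 remove [vxq,qqv] add [zrrlr,bscc,tbhw] -> 6 lines: mfnqf hvbco zrrlr bscc tbhw dxs
Final line count: 6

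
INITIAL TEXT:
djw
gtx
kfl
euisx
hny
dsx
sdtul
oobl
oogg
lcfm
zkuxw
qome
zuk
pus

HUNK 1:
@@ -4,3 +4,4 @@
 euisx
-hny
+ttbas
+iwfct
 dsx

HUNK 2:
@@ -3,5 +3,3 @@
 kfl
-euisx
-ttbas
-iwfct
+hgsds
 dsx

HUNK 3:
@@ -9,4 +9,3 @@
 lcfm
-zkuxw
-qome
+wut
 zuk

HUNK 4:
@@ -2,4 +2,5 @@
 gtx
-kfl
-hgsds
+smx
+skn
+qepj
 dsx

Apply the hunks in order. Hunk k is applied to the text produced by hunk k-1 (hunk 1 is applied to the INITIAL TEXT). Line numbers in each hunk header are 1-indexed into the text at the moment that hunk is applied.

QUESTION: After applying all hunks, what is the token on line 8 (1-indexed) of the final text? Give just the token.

Answer: oobl

Derivation:
Hunk 1: at line 4 remove [hny] add [ttbas,iwfct] -> 15 lines: djw gtx kfl euisx ttbas iwfct dsx sdtul oobl oogg lcfm zkuxw qome zuk pus
Hunk 2: at line 3 remove [euisx,ttbas,iwfct] add [hgsds] -> 13 lines: djw gtx kfl hgsds dsx sdtul oobl oogg lcfm zkuxw qome zuk pus
Hunk 3: at line 9 remove [zkuxw,qome] add [wut] -> 12 lines: djw gtx kfl hgsds dsx sdtul oobl oogg lcfm wut zuk pus
Hunk 4: at line 2 remove [kfl,hgsds] add [smx,skn,qepj] -> 13 lines: djw gtx smx skn qepj dsx sdtul oobl oogg lcfm wut zuk pus
Final line 8: oobl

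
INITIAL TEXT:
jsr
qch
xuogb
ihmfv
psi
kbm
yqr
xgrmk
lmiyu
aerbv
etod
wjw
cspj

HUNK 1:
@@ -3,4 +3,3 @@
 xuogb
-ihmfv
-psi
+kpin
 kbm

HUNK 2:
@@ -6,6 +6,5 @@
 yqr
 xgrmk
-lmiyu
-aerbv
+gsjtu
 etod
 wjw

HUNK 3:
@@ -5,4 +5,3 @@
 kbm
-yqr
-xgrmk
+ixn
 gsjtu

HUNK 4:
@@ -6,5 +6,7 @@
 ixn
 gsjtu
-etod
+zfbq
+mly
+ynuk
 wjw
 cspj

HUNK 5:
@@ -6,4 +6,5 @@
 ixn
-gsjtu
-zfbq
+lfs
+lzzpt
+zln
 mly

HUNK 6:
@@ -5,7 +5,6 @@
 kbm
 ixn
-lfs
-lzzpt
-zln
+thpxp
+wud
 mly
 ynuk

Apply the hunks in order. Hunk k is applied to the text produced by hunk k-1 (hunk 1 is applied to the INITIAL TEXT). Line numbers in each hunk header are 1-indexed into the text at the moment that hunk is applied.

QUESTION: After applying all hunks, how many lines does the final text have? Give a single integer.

Answer: 12

Derivation:
Hunk 1: at line 3 remove [ihmfv,psi] add [kpin] -> 12 lines: jsr qch xuogb kpin kbm yqr xgrmk lmiyu aerbv etod wjw cspj
Hunk 2: at line 6 remove [lmiyu,aerbv] add [gsjtu] -> 11 lines: jsr qch xuogb kpin kbm yqr xgrmk gsjtu etod wjw cspj
Hunk 3: at line 5 remove [yqr,xgrmk] add [ixn] -> 10 lines: jsr qch xuogb kpin kbm ixn gsjtu etod wjw cspj
Hunk 4: at line 6 remove [etod] add [zfbq,mly,ynuk] -> 12 lines: jsr qch xuogb kpin kbm ixn gsjtu zfbq mly ynuk wjw cspj
Hunk 5: at line 6 remove [gsjtu,zfbq] add [lfs,lzzpt,zln] -> 13 lines: jsr qch xuogb kpin kbm ixn lfs lzzpt zln mly ynuk wjw cspj
Hunk 6: at line 5 remove [lfs,lzzpt,zln] add [thpxp,wud] -> 12 lines: jsr qch xuogb kpin kbm ixn thpxp wud mly ynuk wjw cspj
Final line count: 12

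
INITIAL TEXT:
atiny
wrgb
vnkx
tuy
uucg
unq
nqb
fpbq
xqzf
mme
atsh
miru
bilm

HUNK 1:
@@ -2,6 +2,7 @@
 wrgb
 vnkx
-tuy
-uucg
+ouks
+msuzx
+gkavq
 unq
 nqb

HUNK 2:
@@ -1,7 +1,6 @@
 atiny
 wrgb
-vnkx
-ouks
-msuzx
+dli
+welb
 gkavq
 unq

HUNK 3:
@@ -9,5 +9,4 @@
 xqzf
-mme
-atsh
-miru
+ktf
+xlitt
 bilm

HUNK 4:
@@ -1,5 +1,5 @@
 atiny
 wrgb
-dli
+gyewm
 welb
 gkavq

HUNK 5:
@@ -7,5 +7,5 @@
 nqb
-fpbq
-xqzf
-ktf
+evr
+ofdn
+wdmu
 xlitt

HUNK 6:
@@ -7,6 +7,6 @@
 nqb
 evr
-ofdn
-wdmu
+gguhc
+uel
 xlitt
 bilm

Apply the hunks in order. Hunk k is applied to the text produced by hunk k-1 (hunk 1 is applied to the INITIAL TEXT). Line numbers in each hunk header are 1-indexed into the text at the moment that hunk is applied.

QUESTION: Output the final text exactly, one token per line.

Answer: atiny
wrgb
gyewm
welb
gkavq
unq
nqb
evr
gguhc
uel
xlitt
bilm

Derivation:
Hunk 1: at line 2 remove [tuy,uucg] add [ouks,msuzx,gkavq] -> 14 lines: atiny wrgb vnkx ouks msuzx gkavq unq nqb fpbq xqzf mme atsh miru bilm
Hunk 2: at line 1 remove [vnkx,ouks,msuzx] add [dli,welb] -> 13 lines: atiny wrgb dli welb gkavq unq nqb fpbq xqzf mme atsh miru bilm
Hunk 3: at line 9 remove [mme,atsh,miru] add [ktf,xlitt] -> 12 lines: atiny wrgb dli welb gkavq unq nqb fpbq xqzf ktf xlitt bilm
Hunk 4: at line 1 remove [dli] add [gyewm] -> 12 lines: atiny wrgb gyewm welb gkavq unq nqb fpbq xqzf ktf xlitt bilm
Hunk 5: at line 7 remove [fpbq,xqzf,ktf] add [evr,ofdn,wdmu] -> 12 lines: atiny wrgb gyewm welb gkavq unq nqb evr ofdn wdmu xlitt bilm
Hunk 6: at line 7 remove [ofdn,wdmu] add [gguhc,uel] -> 12 lines: atiny wrgb gyewm welb gkavq unq nqb evr gguhc uel xlitt bilm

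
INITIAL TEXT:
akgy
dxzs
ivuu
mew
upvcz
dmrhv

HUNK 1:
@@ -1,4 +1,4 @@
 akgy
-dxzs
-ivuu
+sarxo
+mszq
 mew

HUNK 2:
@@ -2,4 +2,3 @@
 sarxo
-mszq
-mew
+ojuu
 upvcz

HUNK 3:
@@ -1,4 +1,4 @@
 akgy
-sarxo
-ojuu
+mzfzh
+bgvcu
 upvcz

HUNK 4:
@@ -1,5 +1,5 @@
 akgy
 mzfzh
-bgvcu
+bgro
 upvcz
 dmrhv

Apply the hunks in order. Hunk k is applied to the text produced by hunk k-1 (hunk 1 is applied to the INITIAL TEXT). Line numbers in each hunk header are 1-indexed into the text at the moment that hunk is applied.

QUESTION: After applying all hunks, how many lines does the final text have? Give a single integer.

Answer: 5

Derivation:
Hunk 1: at line 1 remove [dxzs,ivuu] add [sarxo,mszq] -> 6 lines: akgy sarxo mszq mew upvcz dmrhv
Hunk 2: at line 2 remove [mszq,mew] add [ojuu] -> 5 lines: akgy sarxo ojuu upvcz dmrhv
Hunk 3: at line 1 remove [sarxo,ojuu] add [mzfzh,bgvcu] -> 5 lines: akgy mzfzh bgvcu upvcz dmrhv
Hunk 4: at line 1 remove [bgvcu] add [bgro] -> 5 lines: akgy mzfzh bgro upvcz dmrhv
Final line count: 5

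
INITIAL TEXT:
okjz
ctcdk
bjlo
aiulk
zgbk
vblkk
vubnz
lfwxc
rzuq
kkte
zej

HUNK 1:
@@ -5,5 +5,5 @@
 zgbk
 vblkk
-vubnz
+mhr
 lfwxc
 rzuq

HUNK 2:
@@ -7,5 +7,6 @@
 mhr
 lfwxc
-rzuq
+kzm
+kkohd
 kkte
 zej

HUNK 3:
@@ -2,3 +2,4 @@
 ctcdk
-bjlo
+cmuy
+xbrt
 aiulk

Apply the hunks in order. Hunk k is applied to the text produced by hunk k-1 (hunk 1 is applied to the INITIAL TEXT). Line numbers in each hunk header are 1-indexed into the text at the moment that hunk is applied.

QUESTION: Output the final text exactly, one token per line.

Answer: okjz
ctcdk
cmuy
xbrt
aiulk
zgbk
vblkk
mhr
lfwxc
kzm
kkohd
kkte
zej

Derivation:
Hunk 1: at line 5 remove [vubnz] add [mhr] -> 11 lines: okjz ctcdk bjlo aiulk zgbk vblkk mhr lfwxc rzuq kkte zej
Hunk 2: at line 7 remove [rzuq] add [kzm,kkohd] -> 12 lines: okjz ctcdk bjlo aiulk zgbk vblkk mhr lfwxc kzm kkohd kkte zej
Hunk 3: at line 2 remove [bjlo] add [cmuy,xbrt] -> 13 lines: okjz ctcdk cmuy xbrt aiulk zgbk vblkk mhr lfwxc kzm kkohd kkte zej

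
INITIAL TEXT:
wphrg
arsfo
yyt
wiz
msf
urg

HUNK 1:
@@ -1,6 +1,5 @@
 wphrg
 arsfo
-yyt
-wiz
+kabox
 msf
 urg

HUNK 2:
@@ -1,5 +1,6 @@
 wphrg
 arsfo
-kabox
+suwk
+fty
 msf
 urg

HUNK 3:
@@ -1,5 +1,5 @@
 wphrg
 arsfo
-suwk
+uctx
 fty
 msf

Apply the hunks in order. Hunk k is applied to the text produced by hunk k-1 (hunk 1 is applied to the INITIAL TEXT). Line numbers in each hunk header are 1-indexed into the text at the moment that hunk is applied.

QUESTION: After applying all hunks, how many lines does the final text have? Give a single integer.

Hunk 1: at line 1 remove [yyt,wiz] add [kabox] -> 5 lines: wphrg arsfo kabox msf urg
Hunk 2: at line 1 remove [kabox] add [suwk,fty] -> 6 lines: wphrg arsfo suwk fty msf urg
Hunk 3: at line 1 remove [suwk] add [uctx] -> 6 lines: wphrg arsfo uctx fty msf urg
Final line count: 6

Answer: 6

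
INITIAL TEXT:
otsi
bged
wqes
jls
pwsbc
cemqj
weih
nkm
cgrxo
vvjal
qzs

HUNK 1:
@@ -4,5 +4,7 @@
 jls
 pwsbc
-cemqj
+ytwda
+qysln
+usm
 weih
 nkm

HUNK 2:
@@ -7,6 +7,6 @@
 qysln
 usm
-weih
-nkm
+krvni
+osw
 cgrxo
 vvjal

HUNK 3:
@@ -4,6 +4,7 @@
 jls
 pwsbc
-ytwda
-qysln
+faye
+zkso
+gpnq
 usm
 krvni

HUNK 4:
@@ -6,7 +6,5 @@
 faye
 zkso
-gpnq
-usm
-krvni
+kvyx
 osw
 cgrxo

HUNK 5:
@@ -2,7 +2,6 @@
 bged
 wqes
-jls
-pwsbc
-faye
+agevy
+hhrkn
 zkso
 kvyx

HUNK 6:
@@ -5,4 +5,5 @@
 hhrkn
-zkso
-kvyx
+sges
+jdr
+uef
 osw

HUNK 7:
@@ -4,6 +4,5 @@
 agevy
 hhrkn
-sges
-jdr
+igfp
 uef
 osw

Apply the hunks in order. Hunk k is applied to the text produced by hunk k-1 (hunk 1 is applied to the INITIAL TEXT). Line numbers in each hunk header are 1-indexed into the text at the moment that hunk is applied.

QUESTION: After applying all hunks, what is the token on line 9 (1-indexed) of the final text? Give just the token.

Hunk 1: at line 4 remove [cemqj] add [ytwda,qysln,usm] -> 13 lines: otsi bged wqes jls pwsbc ytwda qysln usm weih nkm cgrxo vvjal qzs
Hunk 2: at line 7 remove [weih,nkm] add [krvni,osw] -> 13 lines: otsi bged wqes jls pwsbc ytwda qysln usm krvni osw cgrxo vvjal qzs
Hunk 3: at line 4 remove [ytwda,qysln] add [faye,zkso,gpnq] -> 14 lines: otsi bged wqes jls pwsbc faye zkso gpnq usm krvni osw cgrxo vvjal qzs
Hunk 4: at line 6 remove [gpnq,usm,krvni] add [kvyx] -> 12 lines: otsi bged wqes jls pwsbc faye zkso kvyx osw cgrxo vvjal qzs
Hunk 5: at line 2 remove [jls,pwsbc,faye] add [agevy,hhrkn] -> 11 lines: otsi bged wqes agevy hhrkn zkso kvyx osw cgrxo vvjal qzs
Hunk 6: at line 5 remove [zkso,kvyx] add [sges,jdr,uef] -> 12 lines: otsi bged wqes agevy hhrkn sges jdr uef osw cgrxo vvjal qzs
Hunk 7: at line 4 remove [sges,jdr] add [igfp] -> 11 lines: otsi bged wqes agevy hhrkn igfp uef osw cgrxo vvjal qzs
Final line 9: cgrxo

Answer: cgrxo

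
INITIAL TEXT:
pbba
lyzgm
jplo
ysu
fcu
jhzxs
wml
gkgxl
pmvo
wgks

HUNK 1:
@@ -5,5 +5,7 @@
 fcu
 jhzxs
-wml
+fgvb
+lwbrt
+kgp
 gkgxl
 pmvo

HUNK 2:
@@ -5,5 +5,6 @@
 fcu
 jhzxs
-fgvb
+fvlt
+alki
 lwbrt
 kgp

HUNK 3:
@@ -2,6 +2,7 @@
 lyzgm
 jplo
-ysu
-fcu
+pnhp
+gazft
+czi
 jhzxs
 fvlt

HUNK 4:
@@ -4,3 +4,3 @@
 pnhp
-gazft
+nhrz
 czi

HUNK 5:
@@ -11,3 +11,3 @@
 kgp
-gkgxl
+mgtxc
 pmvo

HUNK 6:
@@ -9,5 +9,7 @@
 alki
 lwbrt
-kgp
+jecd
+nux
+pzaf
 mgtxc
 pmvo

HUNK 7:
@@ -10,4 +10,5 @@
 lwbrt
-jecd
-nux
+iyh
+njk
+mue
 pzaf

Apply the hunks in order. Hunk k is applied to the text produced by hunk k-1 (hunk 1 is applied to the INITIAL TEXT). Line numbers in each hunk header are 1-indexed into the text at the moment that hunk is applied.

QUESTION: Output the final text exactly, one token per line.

Hunk 1: at line 5 remove [wml] add [fgvb,lwbrt,kgp] -> 12 lines: pbba lyzgm jplo ysu fcu jhzxs fgvb lwbrt kgp gkgxl pmvo wgks
Hunk 2: at line 5 remove [fgvb] add [fvlt,alki] -> 13 lines: pbba lyzgm jplo ysu fcu jhzxs fvlt alki lwbrt kgp gkgxl pmvo wgks
Hunk 3: at line 2 remove [ysu,fcu] add [pnhp,gazft,czi] -> 14 lines: pbba lyzgm jplo pnhp gazft czi jhzxs fvlt alki lwbrt kgp gkgxl pmvo wgks
Hunk 4: at line 4 remove [gazft] add [nhrz] -> 14 lines: pbba lyzgm jplo pnhp nhrz czi jhzxs fvlt alki lwbrt kgp gkgxl pmvo wgks
Hunk 5: at line 11 remove [gkgxl] add [mgtxc] -> 14 lines: pbba lyzgm jplo pnhp nhrz czi jhzxs fvlt alki lwbrt kgp mgtxc pmvo wgks
Hunk 6: at line 9 remove [kgp] add [jecd,nux,pzaf] -> 16 lines: pbba lyzgm jplo pnhp nhrz czi jhzxs fvlt alki lwbrt jecd nux pzaf mgtxc pmvo wgks
Hunk 7: at line 10 remove [jecd,nux] add [iyh,njk,mue] -> 17 lines: pbba lyzgm jplo pnhp nhrz czi jhzxs fvlt alki lwbrt iyh njk mue pzaf mgtxc pmvo wgks

Answer: pbba
lyzgm
jplo
pnhp
nhrz
czi
jhzxs
fvlt
alki
lwbrt
iyh
njk
mue
pzaf
mgtxc
pmvo
wgks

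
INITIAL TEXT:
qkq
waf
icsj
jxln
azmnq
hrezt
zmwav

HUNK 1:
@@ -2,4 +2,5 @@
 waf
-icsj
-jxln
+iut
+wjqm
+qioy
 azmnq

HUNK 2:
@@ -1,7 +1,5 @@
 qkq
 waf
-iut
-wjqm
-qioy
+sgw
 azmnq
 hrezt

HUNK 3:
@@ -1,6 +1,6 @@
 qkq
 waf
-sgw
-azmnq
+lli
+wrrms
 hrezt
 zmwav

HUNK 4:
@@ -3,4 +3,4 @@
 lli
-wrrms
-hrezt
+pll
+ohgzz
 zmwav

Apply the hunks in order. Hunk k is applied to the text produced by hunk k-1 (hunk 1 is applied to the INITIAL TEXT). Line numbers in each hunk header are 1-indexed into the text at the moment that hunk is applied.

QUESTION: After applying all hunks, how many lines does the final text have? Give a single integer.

Hunk 1: at line 2 remove [icsj,jxln] add [iut,wjqm,qioy] -> 8 lines: qkq waf iut wjqm qioy azmnq hrezt zmwav
Hunk 2: at line 1 remove [iut,wjqm,qioy] add [sgw] -> 6 lines: qkq waf sgw azmnq hrezt zmwav
Hunk 3: at line 1 remove [sgw,azmnq] add [lli,wrrms] -> 6 lines: qkq waf lli wrrms hrezt zmwav
Hunk 4: at line 3 remove [wrrms,hrezt] add [pll,ohgzz] -> 6 lines: qkq waf lli pll ohgzz zmwav
Final line count: 6

Answer: 6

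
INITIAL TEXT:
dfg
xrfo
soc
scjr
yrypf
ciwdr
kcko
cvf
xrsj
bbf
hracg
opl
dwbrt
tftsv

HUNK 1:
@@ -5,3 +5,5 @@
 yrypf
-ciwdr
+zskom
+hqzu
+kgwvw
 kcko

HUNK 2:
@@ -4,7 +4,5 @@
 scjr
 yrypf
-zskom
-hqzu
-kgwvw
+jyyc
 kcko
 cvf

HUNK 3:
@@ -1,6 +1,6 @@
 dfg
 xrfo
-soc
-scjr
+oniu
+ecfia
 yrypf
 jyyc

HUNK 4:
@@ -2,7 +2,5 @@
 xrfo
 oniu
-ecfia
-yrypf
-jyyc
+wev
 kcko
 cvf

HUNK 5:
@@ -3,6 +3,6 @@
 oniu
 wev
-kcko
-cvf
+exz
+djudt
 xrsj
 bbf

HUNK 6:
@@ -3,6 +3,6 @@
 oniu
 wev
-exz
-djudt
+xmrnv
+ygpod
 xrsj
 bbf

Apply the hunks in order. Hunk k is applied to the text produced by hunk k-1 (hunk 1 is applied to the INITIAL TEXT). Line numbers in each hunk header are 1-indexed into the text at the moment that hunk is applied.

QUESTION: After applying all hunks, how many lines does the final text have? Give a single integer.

Hunk 1: at line 5 remove [ciwdr] add [zskom,hqzu,kgwvw] -> 16 lines: dfg xrfo soc scjr yrypf zskom hqzu kgwvw kcko cvf xrsj bbf hracg opl dwbrt tftsv
Hunk 2: at line 4 remove [zskom,hqzu,kgwvw] add [jyyc] -> 14 lines: dfg xrfo soc scjr yrypf jyyc kcko cvf xrsj bbf hracg opl dwbrt tftsv
Hunk 3: at line 1 remove [soc,scjr] add [oniu,ecfia] -> 14 lines: dfg xrfo oniu ecfia yrypf jyyc kcko cvf xrsj bbf hracg opl dwbrt tftsv
Hunk 4: at line 2 remove [ecfia,yrypf,jyyc] add [wev] -> 12 lines: dfg xrfo oniu wev kcko cvf xrsj bbf hracg opl dwbrt tftsv
Hunk 5: at line 3 remove [kcko,cvf] add [exz,djudt] -> 12 lines: dfg xrfo oniu wev exz djudt xrsj bbf hracg opl dwbrt tftsv
Hunk 6: at line 3 remove [exz,djudt] add [xmrnv,ygpod] -> 12 lines: dfg xrfo oniu wev xmrnv ygpod xrsj bbf hracg opl dwbrt tftsv
Final line count: 12

Answer: 12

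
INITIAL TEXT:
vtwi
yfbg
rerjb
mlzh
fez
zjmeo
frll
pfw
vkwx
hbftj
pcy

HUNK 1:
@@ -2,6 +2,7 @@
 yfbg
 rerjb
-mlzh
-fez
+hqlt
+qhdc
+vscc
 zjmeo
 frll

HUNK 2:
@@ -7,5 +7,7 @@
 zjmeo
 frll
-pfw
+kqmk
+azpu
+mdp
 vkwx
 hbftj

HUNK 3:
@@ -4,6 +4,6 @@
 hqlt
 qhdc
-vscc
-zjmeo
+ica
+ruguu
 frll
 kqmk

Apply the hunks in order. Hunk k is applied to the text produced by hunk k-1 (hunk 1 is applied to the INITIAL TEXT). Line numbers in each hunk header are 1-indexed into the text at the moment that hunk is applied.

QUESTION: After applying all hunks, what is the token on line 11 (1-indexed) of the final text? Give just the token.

Hunk 1: at line 2 remove [mlzh,fez] add [hqlt,qhdc,vscc] -> 12 lines: vtwi yfbg rerjb hqlt qhdc vscc zjmeo frll pfw vkwx hbftj pcy
Hunk 2: at line 7 remove [pfw] add [kqmk,azpu,mdp] -> 14 lines: vtwi yfbg rerjb hqlt qhdc vscc zjmeo frll kqmk azpu mdp vkwx hbftj pcy
Hunk 3: at line 4 remove [vscc,zjmeo] add [ica,ruguu] -> 14 lines: vtwi yfbg rerjb hqlt qhdc ica ruguu frll kqmk azpu mdp vkwx hbftj pcy
Final line 11: mdp

Answer: mdp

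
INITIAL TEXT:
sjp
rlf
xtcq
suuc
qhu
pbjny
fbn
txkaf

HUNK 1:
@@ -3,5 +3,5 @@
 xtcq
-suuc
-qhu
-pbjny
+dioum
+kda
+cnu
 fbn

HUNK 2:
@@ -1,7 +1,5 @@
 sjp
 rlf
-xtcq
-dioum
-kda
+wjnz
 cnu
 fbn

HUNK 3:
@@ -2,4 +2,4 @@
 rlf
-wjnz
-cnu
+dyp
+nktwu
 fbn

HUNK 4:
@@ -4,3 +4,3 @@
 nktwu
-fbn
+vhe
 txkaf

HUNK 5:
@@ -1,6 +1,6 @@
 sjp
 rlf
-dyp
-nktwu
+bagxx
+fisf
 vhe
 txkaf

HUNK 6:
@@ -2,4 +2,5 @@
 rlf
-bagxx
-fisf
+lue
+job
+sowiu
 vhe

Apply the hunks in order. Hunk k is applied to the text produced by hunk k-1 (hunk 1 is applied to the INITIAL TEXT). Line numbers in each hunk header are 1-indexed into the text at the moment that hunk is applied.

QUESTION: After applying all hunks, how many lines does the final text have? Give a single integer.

Hunk 1: at line 3 remove [suuc,qhu,pbjny] add [dioum,kda,cnu] -> 8 lines: sjp rlf xtcq dioum kda cnu fbn txkaf
Hunk 2: at line 1 remove [xtcq,dioum,kda] add [wjnz] -> 6 lines: sjp rlf wjnz cnu fbn txkaf
Hunk 3: at line 2 remove [wjnz,cnu] add [dyp,nktwu] -> 6 lines: sjp rlf dyp nktwu fbn txkaf
Hunk 4: at line 4 remove [fbn] add [vhe] -> 6 lines: sjp rlf dyp nktwu vhe txkaf
Hunk 5: at line 1 remove [dyp,nktwu] add [bagxx,fisf] -> 6 lines: sjp rlf bagxx fisf vhe txkaf
Hunk 6: at line 2 remove [bagxx,fisf] add [lue,job,sowiu] -> 7 lines: sjp rlf lue job sowiu vhe txkaf
Final line count: 7

Answer: 7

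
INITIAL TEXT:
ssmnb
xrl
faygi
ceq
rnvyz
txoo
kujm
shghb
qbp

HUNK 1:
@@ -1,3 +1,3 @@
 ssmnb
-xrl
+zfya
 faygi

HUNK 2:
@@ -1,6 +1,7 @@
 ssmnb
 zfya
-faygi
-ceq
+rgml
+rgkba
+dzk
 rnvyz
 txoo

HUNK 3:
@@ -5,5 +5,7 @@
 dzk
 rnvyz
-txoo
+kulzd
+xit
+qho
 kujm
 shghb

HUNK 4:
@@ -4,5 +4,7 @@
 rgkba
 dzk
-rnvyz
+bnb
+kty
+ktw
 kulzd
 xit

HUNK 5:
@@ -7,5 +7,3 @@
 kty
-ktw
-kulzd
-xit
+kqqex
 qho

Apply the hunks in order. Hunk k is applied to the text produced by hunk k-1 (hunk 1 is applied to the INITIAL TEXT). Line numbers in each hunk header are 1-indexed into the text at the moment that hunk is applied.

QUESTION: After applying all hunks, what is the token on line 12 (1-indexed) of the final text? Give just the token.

Answer: qbp

Derivation:
Hunk 1: at line 1 remove [xrl] add [zfya] -> 9 lines: ssmnb zfya faygi ceq rnvyz txoo kujm shghb qbp
Hunk 2: at line 1 remove [faygi,ceq] add [rgml,rgkba,dzk] -> 10 lines: ssmnb zfya rgml rgkba dzk rnvyz txoo kujm shghb qbp
Hunk 3: at line 5 remove [txoo] add [kulzd,xit,qho] -> 12 lines: ssmnb zfya rgml rgkba dzk rnvyz kulzd xit qho kujm shghb qbp
Hunk 4: at line 4 remove [rnvyz] add [bnb,kty,ktw] -> 14 lines: ssmnb zfya rgml rgkba dzk bnb kty ktw kulzd xit qho kujm shghb qbp
Hunk 5: at line 7 remove [ktw,kulzd,xit] add [kqqex] -> 12 lines: ssmnb zfya rgml rgkba dzk bnb kty kqqex qho kujm shghb qbp
Final line 12: qbp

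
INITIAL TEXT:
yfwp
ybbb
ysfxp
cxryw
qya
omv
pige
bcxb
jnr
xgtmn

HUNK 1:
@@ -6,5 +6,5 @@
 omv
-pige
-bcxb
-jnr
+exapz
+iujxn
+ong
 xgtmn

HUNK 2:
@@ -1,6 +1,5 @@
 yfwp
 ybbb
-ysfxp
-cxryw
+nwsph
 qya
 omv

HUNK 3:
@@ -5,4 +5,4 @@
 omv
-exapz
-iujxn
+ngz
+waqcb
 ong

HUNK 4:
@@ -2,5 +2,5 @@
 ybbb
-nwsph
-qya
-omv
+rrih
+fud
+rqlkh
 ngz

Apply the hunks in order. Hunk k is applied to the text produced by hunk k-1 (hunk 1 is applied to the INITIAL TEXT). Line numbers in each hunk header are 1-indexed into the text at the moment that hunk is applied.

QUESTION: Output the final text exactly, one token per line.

Hunk 1: at line 6 remove [pige,bcxb,jnr] add [exapz,iujxn,ong] -> 10 lines: yfwp ybbb ysfxp cxryw qya omv exapz iujxn ong xgtmn
Hunk 2: at line 1 remove [ysfxp,cxryw] add [nwsph] -> 9 lines: yfwp ybbb nwsph qya omv exapz iujxn ong xgtmn
Hunk 3: at line 5 remove [exapz,iujxn] add [ngz,waqcb] -> 9 lines: yfwp ybbb nwsph qya omv ngz waqcb ong xgtmn
Hunk 4: at line 2 remove [nwsph,qya,omv] add [rrih,fud,rqlkh] -> 9 lines: yfwp ybbb rrih fud rqlkh ngz waqcb ong xgtmn

Answer: yfwp
ybbb
rrih
fud
rqlkh
ngz
waqcb
ong
xgtmn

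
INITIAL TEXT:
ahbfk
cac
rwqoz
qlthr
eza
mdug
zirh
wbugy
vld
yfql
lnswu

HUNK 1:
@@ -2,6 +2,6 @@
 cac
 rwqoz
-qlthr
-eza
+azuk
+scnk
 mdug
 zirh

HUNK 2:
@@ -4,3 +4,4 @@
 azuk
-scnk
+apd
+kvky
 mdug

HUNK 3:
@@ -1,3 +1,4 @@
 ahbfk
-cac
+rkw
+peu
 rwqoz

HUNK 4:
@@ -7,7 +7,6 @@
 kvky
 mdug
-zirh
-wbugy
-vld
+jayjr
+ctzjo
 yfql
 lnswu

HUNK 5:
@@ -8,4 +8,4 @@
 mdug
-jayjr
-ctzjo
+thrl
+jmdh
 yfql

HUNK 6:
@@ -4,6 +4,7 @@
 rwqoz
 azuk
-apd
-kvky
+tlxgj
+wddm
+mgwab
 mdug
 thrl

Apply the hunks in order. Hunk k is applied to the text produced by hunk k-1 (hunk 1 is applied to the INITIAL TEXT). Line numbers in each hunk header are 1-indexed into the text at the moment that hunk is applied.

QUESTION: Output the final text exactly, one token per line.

Answer: ahbfk
rkw
peu
rwqoz
azuk
tlxgj
wddm
mgwab
mdug
thrl
jmdh
yfql
lnswu

Derivation:
Hunk 1: at line 2 remove [qlthr,eza] add [azuk,scnk] -> 11 lines: ahbfk cac rwqoz azuk scnk mdug zirh wbugy vld yfql lnswu
Hunk 2: at line 4 remove [scnk] add [apd,kvky] -> 12 lines: ahbfk cac rwqoz azuk apd kvky mdug zirh wbugy vld yfql lnswu
Hunk 3: at line 1 remove [cac] add [rkw,peu] -> 13 lines: ahbfk rkw peu rwqoz azuk apd kvky mdug zirh wbugy vld yfql lnswu
Hunk 4: at line 7 remove [zirh,wbugy,vld] add [jayjr,ctzjo] -> 12 lines: ahbfk rkw peu rwqoz azuk apd kvky mdug jayjr ctzjo yfql lnswu
Hunk 5: at line 8 remove [jayjr,ctzjo] add [thrl,jmdh] -> 12 lines: ahbfk rkw peu rwqoz azuk apd kvky mdug thrl jmdh yfql lnswu
Hunk 6: at line 4 remove [apd,kvky] add [tlxgj,wddm,mgwab] -> 13 lines: ahbfk rkw peu rwqoz azuk tlxgj wddm mgwab mdug thrl jmdh yfql lnswu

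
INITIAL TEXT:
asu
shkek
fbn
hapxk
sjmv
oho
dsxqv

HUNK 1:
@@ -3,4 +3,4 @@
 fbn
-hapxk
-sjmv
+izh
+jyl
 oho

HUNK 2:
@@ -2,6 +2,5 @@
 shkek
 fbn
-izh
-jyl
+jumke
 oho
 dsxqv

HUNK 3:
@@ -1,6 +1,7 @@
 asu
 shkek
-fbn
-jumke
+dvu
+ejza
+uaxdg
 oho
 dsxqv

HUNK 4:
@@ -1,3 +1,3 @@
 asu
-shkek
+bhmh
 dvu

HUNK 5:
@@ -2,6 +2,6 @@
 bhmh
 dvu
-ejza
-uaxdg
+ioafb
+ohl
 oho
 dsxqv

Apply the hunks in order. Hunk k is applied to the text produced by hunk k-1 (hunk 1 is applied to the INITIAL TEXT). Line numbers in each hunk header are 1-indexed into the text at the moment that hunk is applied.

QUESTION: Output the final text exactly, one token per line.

Hunk 1: at line 3 remove [hapxk,sjmv] add [izh,jyl] -> 7 lines: asu shkek fbn izh jyl oho dsxqv
Hunk 2: at line 2 remove [izh,jyl] add [jumke] -> 6 lines: asu shkek fbn jumke oho dsxqv
Hunk 3: at line 1 remove [fbn,jumke] add [dvu,ejza,uaxdg] -> 7 lines: asu shkek dvu ejza uaxdg oho dsxqv
Hunk 4: at line 1 remove [shkek] add [bhmh] -> 7 lines: asu bhmh dvu ejza uaxdg oho dsxqv
Hunk 5: at line 2 remove [ejza,uaxdg] add [ioafb,ohl] -> 7 lines: asu bhmh dvu ioafb ohl oho dsxqv

Answer: asu
bhmh
dvu
ioafb
ohl
oho
dsxqv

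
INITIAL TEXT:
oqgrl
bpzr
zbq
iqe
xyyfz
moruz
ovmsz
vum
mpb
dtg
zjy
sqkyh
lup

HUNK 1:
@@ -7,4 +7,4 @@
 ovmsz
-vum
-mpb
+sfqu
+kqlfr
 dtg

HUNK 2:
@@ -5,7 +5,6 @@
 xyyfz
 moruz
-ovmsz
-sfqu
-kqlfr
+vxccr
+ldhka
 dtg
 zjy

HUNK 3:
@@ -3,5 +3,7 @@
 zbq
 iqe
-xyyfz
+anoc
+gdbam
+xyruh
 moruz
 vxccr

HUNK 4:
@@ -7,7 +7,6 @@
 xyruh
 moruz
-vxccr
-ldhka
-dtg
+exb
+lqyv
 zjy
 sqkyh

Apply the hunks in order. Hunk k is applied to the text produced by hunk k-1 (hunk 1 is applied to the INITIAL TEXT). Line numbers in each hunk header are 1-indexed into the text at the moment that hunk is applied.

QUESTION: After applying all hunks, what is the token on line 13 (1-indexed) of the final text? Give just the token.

Answer: lup

Derivation:
Hunk 1: at line 7 remove [vum,mpb] add [sfqu,kqlfr] -> 13 lines: oqgrl bpzr zbq iqe xyyfz moruz ovmsz sfqu kqlfr dtg zjy sqkyh lup
Hunk 2: at line 5 remove [ovmsz,sfqu,kqlfr] add [vxccr,ldhka] -> 12 lines: oqgrl bpzr zbq iqe xyyfz moruz vxccr ldhka dtg zjy sqkyh lup
Hunk 3: at line 3 remove [xyyfz] add [anoc,gdbam,xyruh] -> 14 lines: oqgrl bpzr zbq iqe anoc gdbam xyruh moruz vxccr ldhka dtg zjy sqkyh lup
Hunk 4: at line 7 remove [vxccr,ldhka,dtg] add [exb,lqyv] -> 13 lines: oqgrl bpzr zbq iqe anoc gdbam xyruh moruz exb lqyv zjy sqkyh lup
Final line 13: lup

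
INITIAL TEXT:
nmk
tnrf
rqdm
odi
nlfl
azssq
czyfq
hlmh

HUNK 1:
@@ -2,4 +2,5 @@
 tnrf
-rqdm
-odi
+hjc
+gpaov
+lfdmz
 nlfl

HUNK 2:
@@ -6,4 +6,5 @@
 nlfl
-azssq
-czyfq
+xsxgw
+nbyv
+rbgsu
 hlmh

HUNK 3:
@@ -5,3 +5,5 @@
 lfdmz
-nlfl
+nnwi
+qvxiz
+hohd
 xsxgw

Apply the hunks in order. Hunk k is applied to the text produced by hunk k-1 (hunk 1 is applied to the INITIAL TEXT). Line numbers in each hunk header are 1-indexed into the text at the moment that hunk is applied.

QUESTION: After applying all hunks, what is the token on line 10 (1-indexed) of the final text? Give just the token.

Hunk 1: at line 2 remove [rqdm,odi] add [hjc,gpaov,lfdmz] -> 9 lines: nmk tnrf hjc gpaov lfdmz nlfl azssq czyfq hlmh
Hunk 2: at line 6 remove [azssq,czyfq] add [xsxgw,nbyv,rbgsu] -> 10 lines: nmk tnrf hjc gpaov lfdmz nlfl xsxgw nbyv rbgsu hlmh
Hunk 3: at line 5 remove [nlfl] add [nnwi,qvxiz,hohd] -> 12 lines: nmk tnrf hjc gpaov lfdmz nnwi qvxiz hohd xsxgw nbyv rbgsu hlmh
Final line 10: nbyv

Answer: nbyv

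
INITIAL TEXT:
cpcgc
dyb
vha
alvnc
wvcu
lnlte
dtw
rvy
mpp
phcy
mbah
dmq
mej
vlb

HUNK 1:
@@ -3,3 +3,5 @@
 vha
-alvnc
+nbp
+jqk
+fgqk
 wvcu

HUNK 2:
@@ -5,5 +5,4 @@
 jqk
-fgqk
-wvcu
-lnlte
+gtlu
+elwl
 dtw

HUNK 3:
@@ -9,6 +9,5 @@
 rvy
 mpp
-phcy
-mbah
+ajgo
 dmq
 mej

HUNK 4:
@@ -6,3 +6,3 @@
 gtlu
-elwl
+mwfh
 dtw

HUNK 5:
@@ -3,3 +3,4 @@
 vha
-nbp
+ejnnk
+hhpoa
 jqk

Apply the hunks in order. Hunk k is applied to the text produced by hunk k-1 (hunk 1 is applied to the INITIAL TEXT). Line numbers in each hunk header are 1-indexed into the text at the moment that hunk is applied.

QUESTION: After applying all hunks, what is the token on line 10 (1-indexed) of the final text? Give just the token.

Hunk 1: at line 3 remove [alvnc] add [nbp,jqk,fgqk] -> 16 lines: cpcgc dyb vha nbp jqk fgqk wvcu lnlte dtw rvy mpp phcy mbah dmq mej vlb
Hunk 2: at line 5 remove [fgqk,wvcu,lnlte] add [gtlu,elwl] -> 15 lines: cpcgc dyb vha nbp jqk gtlu elwl dtw rvy mpp phcy mbah dmq mej vlb
Hunk 3: at line 9 remove [phcy,mbah] add [ajgo] -> 14 lines: cpcgc dyb vha nbp jqk gtlu elwl dtw rvy mpp ajgo dmq mej vlb
Hunk 4: at line 6 remove [elwl] add [mwfh] -> 14 lines: cpcgc dyb vha nbp jqk gtlu mwfh dtw rvy mpp ajgo dmq mej vlb
Hunk 5: at line 3 remove [nbp] add [ejnnk,hhpoa] -> 15 lines: cpcgc dyb vha ejnnk hhpoa jqk gtlu mwfh dtw rvy mpp ajgo dmq mej vlb
Final line 10: rvy

Answer: rvy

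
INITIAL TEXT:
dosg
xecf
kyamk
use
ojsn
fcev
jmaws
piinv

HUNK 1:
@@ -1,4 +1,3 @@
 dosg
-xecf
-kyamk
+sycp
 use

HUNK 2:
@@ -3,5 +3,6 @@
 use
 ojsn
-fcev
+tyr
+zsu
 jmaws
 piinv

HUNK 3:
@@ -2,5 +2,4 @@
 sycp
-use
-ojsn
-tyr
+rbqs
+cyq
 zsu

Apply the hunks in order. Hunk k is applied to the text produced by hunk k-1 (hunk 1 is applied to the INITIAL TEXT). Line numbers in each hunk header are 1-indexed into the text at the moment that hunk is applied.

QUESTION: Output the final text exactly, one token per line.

Hunk 1: at line 1 remove [xecf,kyamk] add [sycp] -> 7 lines: dosg sycp use ojsn fcev jmaws piinv
Hunk 2: at line 3 remove [fcev] add [tyr,zsu] -> 8 lines: dosg sycp use ojsn tyr zsu jmaws piinv
Hunk 3: at line 2 remove [use,ojsn,tyr] add [rbqs,cyq] -> 7 lines: dosg sycp rbqs cyq zsu jmaws piinv

Answer: dosg
sycp
rbqs
cyq
zsu
jmaws
piinv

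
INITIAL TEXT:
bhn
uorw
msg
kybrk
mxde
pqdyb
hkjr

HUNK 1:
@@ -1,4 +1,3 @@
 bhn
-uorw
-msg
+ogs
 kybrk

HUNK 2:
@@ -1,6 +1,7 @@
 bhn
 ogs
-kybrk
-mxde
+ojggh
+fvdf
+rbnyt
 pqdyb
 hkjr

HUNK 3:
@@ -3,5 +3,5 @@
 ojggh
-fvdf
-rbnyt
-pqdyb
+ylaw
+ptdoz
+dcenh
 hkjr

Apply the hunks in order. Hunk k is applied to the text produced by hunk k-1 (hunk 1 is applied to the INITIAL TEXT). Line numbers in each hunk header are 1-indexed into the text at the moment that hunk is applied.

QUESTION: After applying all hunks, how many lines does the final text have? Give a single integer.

Answer: 7

Derivation:
Hunk 1: at line 1 remove [uorw,msg] add [ogs] -> 6 lines: bhn ogs kybrk mxde pqdyb hkjr
Hunk 2: at line 1 remove [kybrk,mxde] add [ojggh,fvdf,rbnyt] -> 7 lines: bhn ogs ojggh fvdf rbnyt pqdyb hkjr
Hunk 3: at line 3 remove [fvdf,rbnyt,pqdyb] add [ylaw,ptdoz,dcenh] -> 7 lines: bhn ogs ojggh ylaw ptdoz dcenh hkjr
Final line count: 7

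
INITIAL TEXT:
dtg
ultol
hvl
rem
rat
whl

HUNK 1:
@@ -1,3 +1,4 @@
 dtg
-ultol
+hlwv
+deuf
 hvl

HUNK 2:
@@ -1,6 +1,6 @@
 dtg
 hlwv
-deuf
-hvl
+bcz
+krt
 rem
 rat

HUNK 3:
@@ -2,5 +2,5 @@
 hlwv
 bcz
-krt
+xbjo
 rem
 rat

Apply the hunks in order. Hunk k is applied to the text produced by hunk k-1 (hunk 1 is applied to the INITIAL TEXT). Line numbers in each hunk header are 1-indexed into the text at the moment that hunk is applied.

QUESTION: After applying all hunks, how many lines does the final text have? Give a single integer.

Hunk 1: at line 1 remove [ultol] add [hlwv,deuf] -> 7 lines: dtg hlwv deuf hvl rem rat whl
Hunk 2: at line 1 remove [deuf,hvl] add [bcz,krt] -> 7 lines: dtg hlwv bcz krt rem rat whl
Hunk 3: at line 2 remove [krt] add [xbjo] -> 7 lines: dtg hlwv bcz xbjo rem rat whl
Final line count: 7

Answer: 7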